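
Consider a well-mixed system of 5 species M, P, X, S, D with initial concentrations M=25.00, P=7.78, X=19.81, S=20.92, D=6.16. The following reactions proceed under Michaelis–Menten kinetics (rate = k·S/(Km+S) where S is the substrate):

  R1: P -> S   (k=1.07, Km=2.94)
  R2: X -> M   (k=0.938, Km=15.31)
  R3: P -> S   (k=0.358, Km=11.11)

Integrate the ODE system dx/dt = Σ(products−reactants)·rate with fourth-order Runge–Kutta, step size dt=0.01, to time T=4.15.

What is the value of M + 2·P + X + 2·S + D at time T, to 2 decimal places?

Check how each reaction changes W = M + 2·P + X + 2·S + D (weight of products minus weight of reactants):
R1: P -> S: (2·1) − (2·1) = 2 − 2 = 0
R2: X -> M: (1·1) − (1·1) = 1 − 1 = 0
R3: P -> S: (2·1) − (2·1) = 2 − 2 = 0
Every reaction leaves W unchanged, so W is conserved and no simulation is needed: W(T) = W(0) = 25.00 + 2·7.78 + 19.81 + 2·20.92 + 6.16 = 108.37

Value at T = 108.37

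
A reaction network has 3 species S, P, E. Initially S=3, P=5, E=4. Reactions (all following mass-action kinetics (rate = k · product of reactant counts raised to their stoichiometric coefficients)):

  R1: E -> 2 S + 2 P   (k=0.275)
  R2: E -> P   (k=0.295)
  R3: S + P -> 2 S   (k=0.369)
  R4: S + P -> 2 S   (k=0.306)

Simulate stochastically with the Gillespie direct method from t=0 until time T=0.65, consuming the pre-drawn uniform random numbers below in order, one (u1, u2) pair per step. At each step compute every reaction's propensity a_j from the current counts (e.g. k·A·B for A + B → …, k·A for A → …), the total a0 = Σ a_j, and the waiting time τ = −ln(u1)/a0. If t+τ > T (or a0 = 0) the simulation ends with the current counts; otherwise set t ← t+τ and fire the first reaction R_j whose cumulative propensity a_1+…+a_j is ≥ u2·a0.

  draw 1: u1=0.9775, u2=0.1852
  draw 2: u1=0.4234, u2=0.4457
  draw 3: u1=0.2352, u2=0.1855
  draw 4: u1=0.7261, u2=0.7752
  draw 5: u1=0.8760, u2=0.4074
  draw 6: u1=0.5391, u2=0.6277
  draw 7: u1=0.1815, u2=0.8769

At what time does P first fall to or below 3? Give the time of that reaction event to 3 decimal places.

Threshold first reached at t = 0.068

t=0.000: S=3 P=5 E=4
Draw 1: a1=1.100, a2=1.180, a3=5.535, a4=4.590, a0=12.405; τ=−ln(0.9775)/12.405=0.002 → t=0.002; u2·a0=0.1852·12.405=2.297; a1+a2=2.280 < 2.297 ≤ a1+…+a3=7.815 → R3 fires; S=4 P=4 E=4
Draw 2: a1=1.100, a2=1.180, a3=5.904, a4=4.896, a0=13.080; τ=−ln(0.4234)/13.080=0.066 → t=0.068; u2·a0=0.4457·13.080=5.830; a1+a2=2.280 < 5.830 ≤ a1+…+a3=8.184 → R3 fires; S=5 P=3 E=4
Draw 3: a1=1.100, a2=1.180, a3=5.535, a4=4.590, a0=12.405; τ=−ln(0.2352)/12.405=0.117 → t=0.184; u2·a0=0.1855·12.405=2.301; a1+a2=2.280 < 2.301 ≤ a1+…+a3=7.815 → R3 fires; S=6 P=2 E=4
Draw 4: a1=1.100, a2=1.180, a3=4.428, a4=3.672, a0=10.380; τ=−ln(0.7261)/10.380=0.031 → t=0.215; u2·a0=0.7752·10.380=8.047; a1+…+a3=6.708 < 8.047 ≤ a1+…+a4=10.380 → R4 fires; S=7 P=1 E=4
Draw 5: a1=1.100, a2=1.180, a3=2.583, a4=2.142, a0=7.005; τ=−ln(0.8760)/7.005=0.019 → t=0.234; u2·a0=0.4074·7.005=2.854; a1+a2=2.280 < 2.854 ≤ a1+…+a3=4.863 → R3 fires; S=8 P=0 E=4
Draw 6: a1=1.100, a2=1.180, a3=0.000, a4=0.000, a0=2.280; τ=−ln(0.5391)/2.280=0.271 → t=0.505; u2·a0=0.6277·2.280=1.431; a1=1.100 < 1.431 ≤ a1+a2=2.280 → R2 fires; S=8 P=1 E=3
Draw 7: a1=0.825, a2=0.885, a3=2.952, a4=2.448, a0=7.110; τ=−ln(0.1815)/7.110=0.240 → t=0.745 > T=0.65: stop.
P first becomes ≤ 3 when it reaches 3 at the event at t=0.068.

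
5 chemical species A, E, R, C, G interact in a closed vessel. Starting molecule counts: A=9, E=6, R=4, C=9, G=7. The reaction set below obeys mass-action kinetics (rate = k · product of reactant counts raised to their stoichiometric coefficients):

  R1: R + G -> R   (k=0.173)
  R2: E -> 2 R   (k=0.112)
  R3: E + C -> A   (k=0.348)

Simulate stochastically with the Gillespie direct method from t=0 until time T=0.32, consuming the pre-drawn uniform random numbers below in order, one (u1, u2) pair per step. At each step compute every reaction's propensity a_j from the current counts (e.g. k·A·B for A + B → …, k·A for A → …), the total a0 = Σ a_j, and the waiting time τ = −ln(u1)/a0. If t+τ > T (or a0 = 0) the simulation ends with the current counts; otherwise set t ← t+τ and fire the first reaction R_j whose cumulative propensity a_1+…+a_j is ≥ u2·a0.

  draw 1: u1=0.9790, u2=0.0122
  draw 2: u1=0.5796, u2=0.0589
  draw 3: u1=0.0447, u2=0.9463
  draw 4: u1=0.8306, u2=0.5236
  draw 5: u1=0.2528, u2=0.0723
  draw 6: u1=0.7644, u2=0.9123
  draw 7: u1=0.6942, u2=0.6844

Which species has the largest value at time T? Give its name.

Dominant species at T: A

t=0.000: A=9 E=6 R=4 C=9 G=7
Draw 1: a1=4.844, a2=0.672, a3=18.792, a0=24.308; τ=−ln(0.9790)/24.308=0.001 → t=0.001; u2·a0=0.0122·24.308=0.297 ≤ a1=4.844 → R1 fires; A=9 E=6 R=4 C=9 G=6
Draw 2: a1=4.152, a2=0.672, a3=18.792, a0=23.616; τ=−ln(0.5796)/23.616=0.023 → t=0.024; u2·a0=0.0589·23.616=1.391 ≤ a1=4.152 → R1 fires; A=9 E=6 R=4 C=9 G=5
Draw 3: a1=3.460, a2=0.672, a3=18.792, a0=22.924; τ=−ln(0.0447)/22.924=0.136 → t=0.160; u2·a0=0.9463·22.924=21.693; a1+a2=4.132 < 21.693 ≤ a1+…+a3=22.924 → R3 fires; A=10 E=5 R=4 C=8 G=5
Draw 4: a1=3.460, a2=0.560, a3=13.920, a0=17.940; τ=−ln(0.8306)/17.940=0.010 → t=0.170; u2·a0=0.5236·17.940=9.393; a1+a2=4.020 < 9.393 ≤ a1+…+a3=17.940 → R3 fires; A=11 E=4 R=4 C=7 G=5
Draw 5: a1=3.460, a2=0.448, a3=9.744, a0=13.652; τ=−ln(0.2528)/13.652=0.101 → t=0.271; u2·a0=0.0723·13.652=0.987 ≤ a1=3.460 → R1 fires; A=11 E=4 R=4 C=7 G=4
Draw 6: a1=2.768, a2=0.448, a3=9.744, a0=12.960; τ=−ln(0.7644)/12.960=0.021 → t=0.291; u2·a0=0.9123·12.960=11.823; a1+a2=3.216 < 11.823 ≤ a1+…+a3=12.960 → R3 fires; A=12 E=3 R=4 C=6 G=4
Draw 7: a1=2.768, a2=0.336, a3=6.264, a0=9.368; τ=−ln(0.6942)/9.368=0.039 → t=0.330 > T=0.32: stop.
At T=0.32: A=12 E=3 R=4 C=6 G=4; the largest is A.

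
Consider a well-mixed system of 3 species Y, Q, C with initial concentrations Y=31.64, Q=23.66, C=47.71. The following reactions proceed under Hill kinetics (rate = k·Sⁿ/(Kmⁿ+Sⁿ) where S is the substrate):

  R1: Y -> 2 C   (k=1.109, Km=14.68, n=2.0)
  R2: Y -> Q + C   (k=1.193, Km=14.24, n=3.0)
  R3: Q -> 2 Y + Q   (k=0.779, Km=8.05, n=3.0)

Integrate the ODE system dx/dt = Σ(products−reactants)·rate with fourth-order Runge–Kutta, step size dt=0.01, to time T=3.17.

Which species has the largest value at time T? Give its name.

Dominant species at T: C

RK4 with dt=0.01: 317 steps to T=3.17. Trajectory (selected grid times):
t=0.00: Y=31.64 Q=23.66 C=47.71
t=0.35: Y=31.46 Q=24.04 C=48.73
t=0.70: Y=31.29 Q=24.42 C=49.75
t=1.06: Y=31.11 Q=24.82 C=50.80
t=1.41: Y=30.94 Q=25.20 C=51.81
t=1.76: Y=30.77 Q=25.58 C=52.82
t=2.11: Y=30.61 Q=25.96 C=53.83
t=2.47: Y=30.44 Q=26.35 C=54.87
t=2.82: Y=30.28 Q=26.73 C=55.88
t=3.17: Y=30.11 Q=27.10 C=56.89
At T=3.17: Y=30.11 Q=27.10 C=56.89; the largest is C.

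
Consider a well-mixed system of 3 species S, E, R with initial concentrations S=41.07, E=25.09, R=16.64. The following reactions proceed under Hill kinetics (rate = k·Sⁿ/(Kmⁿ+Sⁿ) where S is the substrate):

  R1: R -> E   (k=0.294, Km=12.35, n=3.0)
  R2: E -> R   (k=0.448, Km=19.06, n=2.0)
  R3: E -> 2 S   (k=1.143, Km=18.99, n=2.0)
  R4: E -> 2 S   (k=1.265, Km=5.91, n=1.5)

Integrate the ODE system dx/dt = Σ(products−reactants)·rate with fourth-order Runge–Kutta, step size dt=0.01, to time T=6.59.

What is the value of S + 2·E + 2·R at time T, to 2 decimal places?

Check how each reaction changes W = S + 2·E + 2·R (weight of products minus weight of reactants):
R1: R -> E: (2·1) − (2·1) = 2 − 2 = 0
R2: E -> R: (2·1) − (2·1) = 2 − 2 = 0
R3: E -> 2 S: (1·2) − (2·1) = 2 − 2 = 0
R4: E -> 2 S: (1·2) − (2·1) = 2 − 2 = 0
Every reaction leaves W unchanged, so W is conserved and no simulation is needed: W(T) = W(0) = 41.07 + 2·25.09 + 2·16.64 = 124.53

Value at T = 124.53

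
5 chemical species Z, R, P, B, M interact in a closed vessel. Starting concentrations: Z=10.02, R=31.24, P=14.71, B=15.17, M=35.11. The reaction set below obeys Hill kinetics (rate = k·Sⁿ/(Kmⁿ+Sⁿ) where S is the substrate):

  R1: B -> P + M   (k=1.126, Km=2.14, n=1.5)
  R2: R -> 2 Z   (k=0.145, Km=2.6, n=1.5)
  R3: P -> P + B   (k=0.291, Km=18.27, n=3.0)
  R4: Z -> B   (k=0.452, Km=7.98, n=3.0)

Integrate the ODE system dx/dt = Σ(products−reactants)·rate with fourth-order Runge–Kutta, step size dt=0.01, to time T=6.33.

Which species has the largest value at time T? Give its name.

RK4 with dt=0.01: 633 steps to T=6.33. Trajectory (selected grid times):
t=0.00: Z=10.02 R=31.24 P=14.71 B=15.17 M=35.11
t=0.70: Z=10.01 R=31.14 P=15.46 B=14.71 M=35.86
t=1.41: Z=10.00 R=31.04 P=16.21 B=14.24 M=36.61
t=2.11: Z=9.98 R=30.94 P=16.96 B=13.80 M=37.36
t=2.81: Z=9.97 R=30.84 P=17.70 B=13.36 M=38.10
t=3.52: Z=9.96 R=30.74 P=18.45 B=12.92 M=38.85
t=4.22: Z=9.95 R=30.64 P=19.19 B=12.50 M=39.59
t=4.92: Z=9.94 R=30.54 P=19.92 B=12.09 M=40.32
t=5.63: Z=9.93 R=30.44 P=20.66 B=11.67 M=41.06
t=6.33: Z=9.92 R=30.34 P=21.39 B=11.28 M=41.79
At T=6.33: Z=9.92 R=30.34 P=21.39 B=11.28 M=41.79; the largest is M.

Dominant species at T: M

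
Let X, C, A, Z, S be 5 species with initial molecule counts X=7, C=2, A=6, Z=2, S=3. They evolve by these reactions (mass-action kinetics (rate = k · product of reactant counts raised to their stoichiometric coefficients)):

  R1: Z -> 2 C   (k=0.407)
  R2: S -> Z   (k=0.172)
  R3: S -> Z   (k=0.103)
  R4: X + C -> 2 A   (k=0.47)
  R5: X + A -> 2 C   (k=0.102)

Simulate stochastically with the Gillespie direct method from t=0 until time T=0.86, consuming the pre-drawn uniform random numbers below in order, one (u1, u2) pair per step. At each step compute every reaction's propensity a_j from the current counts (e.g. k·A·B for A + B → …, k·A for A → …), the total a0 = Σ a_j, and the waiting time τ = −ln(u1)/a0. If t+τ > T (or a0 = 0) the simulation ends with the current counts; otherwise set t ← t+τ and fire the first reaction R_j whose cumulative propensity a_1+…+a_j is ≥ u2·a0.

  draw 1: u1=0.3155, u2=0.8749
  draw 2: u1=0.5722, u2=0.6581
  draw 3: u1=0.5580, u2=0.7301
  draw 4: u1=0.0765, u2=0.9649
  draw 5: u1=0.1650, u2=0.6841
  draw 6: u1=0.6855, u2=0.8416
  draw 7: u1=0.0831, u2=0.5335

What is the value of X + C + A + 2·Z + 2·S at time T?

Value at T = 25

Check how each reaction changes W = X + C + A + 2·Z + 2·S (weight of products minus weight of reactants):
R1: Z -> 2 C: (1·2) − (2·1) = 2 − 2 = 0
R2: S -> Z: (2·1) − (2·1) = 2 − 2 = 0
R3: S -> Z: (2·1) − (2·1) = 2 − 2 = 0
R4: X + C -> 2 A: (1·2) − (1·1 + 1·1) = 2 − 2 = 0
R5: X + A -> 2 C: (1·2) − (1·1 + 1·1) = 2 − 2 = 0
Every reaction leaves W unchanged, so W is conserved and no simulation is needed: W(T) = W(0) = 7 + 2 + 6 + 2·2 + 2·3 = 25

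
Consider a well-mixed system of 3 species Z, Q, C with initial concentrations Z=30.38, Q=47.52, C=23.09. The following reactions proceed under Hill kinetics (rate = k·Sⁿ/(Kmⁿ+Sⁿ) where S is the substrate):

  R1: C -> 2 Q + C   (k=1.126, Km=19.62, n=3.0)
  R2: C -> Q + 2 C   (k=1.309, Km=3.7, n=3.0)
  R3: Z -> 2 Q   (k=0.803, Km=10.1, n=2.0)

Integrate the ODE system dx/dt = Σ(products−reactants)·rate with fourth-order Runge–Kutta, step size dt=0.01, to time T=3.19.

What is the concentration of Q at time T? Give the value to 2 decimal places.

RK4 with dt=0.01: 319 steps to T=3.19. Trajectory (selected grid times):
t=0.00: Z=30.38 Q=47.52 C=23.09
t=0.35: Z=30.13 Q=48.98 C=23.55
t=0.71: Z=29.87 Q=50.48 C=24.02
t=1.06: Z=29.62 Q=51.96 C=24.47
t=1.42: Z=29.36 Q=53.49 C=24.94
t=1.77: Z=29.11 Q=54.98 C=25.40
t=2.13: Z=28.85 Q=56.53 C=25.87
t=2.48: Z=28.60 Q=58.04 C=26.33
t=2.84: Z=28.34 Q=59.60 C=26.80
t=3.19: Z=28.09 Q=61.12 C=27.25
Read off Q at T=3.19: 61.12

Q at T = 61.12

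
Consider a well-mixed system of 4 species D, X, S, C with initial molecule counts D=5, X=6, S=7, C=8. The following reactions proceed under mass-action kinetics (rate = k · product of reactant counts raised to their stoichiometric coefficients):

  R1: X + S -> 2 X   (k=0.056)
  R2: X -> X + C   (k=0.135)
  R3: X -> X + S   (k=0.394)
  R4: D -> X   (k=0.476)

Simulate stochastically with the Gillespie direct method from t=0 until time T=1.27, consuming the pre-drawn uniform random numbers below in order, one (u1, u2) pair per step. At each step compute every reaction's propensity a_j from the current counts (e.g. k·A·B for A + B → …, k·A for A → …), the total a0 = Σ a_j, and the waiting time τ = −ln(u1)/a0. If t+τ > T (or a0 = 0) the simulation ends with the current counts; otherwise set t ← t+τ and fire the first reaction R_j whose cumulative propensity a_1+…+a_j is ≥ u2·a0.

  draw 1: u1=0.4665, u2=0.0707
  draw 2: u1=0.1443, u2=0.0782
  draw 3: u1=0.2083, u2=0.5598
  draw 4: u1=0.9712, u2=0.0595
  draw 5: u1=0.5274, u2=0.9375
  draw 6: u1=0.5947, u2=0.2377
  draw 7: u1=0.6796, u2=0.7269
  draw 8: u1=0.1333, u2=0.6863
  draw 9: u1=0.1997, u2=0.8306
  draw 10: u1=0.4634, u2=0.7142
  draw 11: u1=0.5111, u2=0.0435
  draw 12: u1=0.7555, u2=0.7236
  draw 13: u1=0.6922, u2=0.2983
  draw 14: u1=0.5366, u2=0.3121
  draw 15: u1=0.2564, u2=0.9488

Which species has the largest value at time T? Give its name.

t=0.000: D=5 X=6 S=7 C=8
Draw 1: a1=2.352, a2=0.810, a3=2.364, a4=2.380, a0=7.906; τ=−ln(0.4665)/7.906=0.096 → t=0.096; u2·a0=0.0707·7.906=0.559 ≤ a1=2.352 → R1 fires; D=5 X=7 S=6 C=8
Draw 2: a1=2.352, a2=0.945, a3=2.758, a4=2.380, a0=8.435; τ=−ln(0.1443)/8.435=0.230 → t=0.326; u2·a0=0.0782·8.435=0.660 ≤ a1=2.352 → R1 fires; D=5 X=8 S=5 C=8
Draw 3: a1=2.240, a2=1.080, a3=3.152, a4=2.380, a0=8.852; τ=−ln(0.2083)/8.852=0.177 → t=0.503; u2·a0=0.5598·8.852=4.955; a1+a2=3.320 < 4.955 ≤ a1+…+a3=6.472 → R3 fires; D=5 X=8 S=6 C=8
Draw 4: a1=2.688, a2=1.080, a3=3.152, a4=2.380, a0=9.300; τ=−ln(0.9712)/9.300=0.003 → t=0.506; u2·a0=0.0595·9.300=0.553 ≤ a1=2.688 → R1 fires; D=5 X=9 S=5 C=8
Draw 5: a1=2.520, a2=1.215, a3=3.546, a4=2.380, a0=9.661; τ=−ln(0.5274)/9.661=0.066 → t=0.573; u2·a0=0.9375·9.661=9.057; a1+…+a3=7.281 < 9.057 ≤ a1+…+a4=9.661 → R4 fires; D=4 X=10 S=5 C=8
Draw 6: a1=2.800, a2=1.350, a3=3.940, a4=1.904, a0=9.994; τ=−ln(0.5947)/9.994=0.052 → t=0.625; u2·a0=0.2377·9.994=2.376 ≤ a1=2.800 → R1 fires; D=4 X=11 S=4 C=8
Draw 7: a1=2.464, a2=1.485, a3=4.334, a4=1.904, a0=10.187; τ=−ln(0.6796)/10.187=0.038 → t=0.662; u2·a0=0.7269·10.187=7.405; a1+a2=3.949 < 7.405 ≤ a1+…+a3=8.283 → R3 fires; D=4 X=11 S=5 C=8
Draw 8: a1=3.080, a2=1.485, a3=4.334, a4=1.904, a0=10.803; τ=−ln(0.1333)/10.803=0.187 → t=0.849; u2·a0=0.6863·10.803=7.414; a1+a2=4.565 < 7.414 ≤ a1+…+a3=8.899 → R3 fires; D=4 X=11 S=6 C=8
Draw 9: a1=3.696, a2=1.485, a3=4.334, a4=1.904, a0=11.419; τ=−ln(0.1997)/11.419=0.141 → t=0.990; u2·a0=0.8306·11.419=9.485; a1+a2=5.181 < 9.485 ≤ a1+…+a3=9.515 → R3 fires; D=4 X=11 S=7 C=8
Draw 10: a1=4.312, a2=1.485, a3=4.334, a4=1.904, a0=12.035; τ=−ln(0.4634)/12.035=0.064 → t=1.054; u2·a0=0.7142·12.035=8.595; a1+a2=5.797 < 8.595 ≤ a1+…+a3=10.131 → R3 fires; D=4 X=11 S=8 C=8
Draw 11: a1=4.928, a2=1.485, a3=4.334, a4=1.904, a0=12.651; τ=−ln(0.5111)/12.651=0.053 → t=1.107; u2·a0=0.0435·12.651=0.550 ≤ a1=4.928 → R1 fires; D=4 X=12 S=7 C=8
Draw 12: a1=4.704, a2=1.620, a3=4.728, a4=1.904, a0=12.956; τ=−ln(0.7555)/12.956=0.022 → t=1.129; u2·a0=0.7236·12.956=9.375; a1+a2=6.324 < 9.375 ≤ a1+…+a3=11.052 → R3 fires; D=4 X=12 S=8 C=8
Draw 13: a1=5.376, a2=1.620, a3=4.728, a4=1.904, a0=13.628; τ=−ln(0.6922)/13.628=0.027 → t=1.156; u2·a0=0.2983·13.628=4.065 ≤ a1=5.376 → R1 fires; D=4 X=13 S=7 C=8
Draw 14: a1=5.096, a2=1.755, a3=5.122, a4=1.904, a0=13.877; τ=−ln(0.5366)/13.877=0.045 → t=1.201; u2·a0=0.3121·13.877=4.331 ≤ a1=5.096 → R1 fires; D=4 X=14 S=6 C=8
Draw 15: a1=4.704, a2=1.890, a3=5.516, a4=1.904, a0=14.014; τ=−ln(0.2564)/14.014=0.097 → t=1.298 > T=1.27: stop.
At T=1.27: D=4 X=14 S=6 C=8; the largest is X.

Dominant species at T: X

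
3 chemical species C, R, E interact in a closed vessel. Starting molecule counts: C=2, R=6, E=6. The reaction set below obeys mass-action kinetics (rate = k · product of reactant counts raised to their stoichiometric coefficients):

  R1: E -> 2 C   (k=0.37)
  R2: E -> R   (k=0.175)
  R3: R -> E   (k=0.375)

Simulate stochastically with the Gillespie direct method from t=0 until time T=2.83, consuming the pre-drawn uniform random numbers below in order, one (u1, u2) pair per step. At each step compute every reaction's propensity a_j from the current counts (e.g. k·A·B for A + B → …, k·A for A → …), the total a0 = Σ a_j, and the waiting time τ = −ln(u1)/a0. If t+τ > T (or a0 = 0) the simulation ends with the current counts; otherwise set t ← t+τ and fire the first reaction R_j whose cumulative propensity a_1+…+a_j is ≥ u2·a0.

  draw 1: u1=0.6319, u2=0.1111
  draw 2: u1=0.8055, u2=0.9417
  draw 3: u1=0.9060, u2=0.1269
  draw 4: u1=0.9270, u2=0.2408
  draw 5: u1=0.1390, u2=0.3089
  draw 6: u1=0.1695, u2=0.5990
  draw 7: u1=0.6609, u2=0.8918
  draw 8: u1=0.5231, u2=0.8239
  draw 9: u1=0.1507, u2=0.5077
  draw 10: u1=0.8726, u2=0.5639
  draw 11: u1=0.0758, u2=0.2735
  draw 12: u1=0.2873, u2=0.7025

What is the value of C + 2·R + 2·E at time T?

Value at T = 26

Check how each reaction changes W = C + 2·R + 2·E (weight of products minus weight of reactants):
R1: E -> 2 C: (1·2) − (2·1) = 2 − 2 = 0
R2: E -> R: (2·1) − (2·1) = 2 − 2 = 0
R3: R -> E: (2·1) − (2·1) = 2 − 2 = 0
Every reaction leaves W unchanged, so W is conserved and no simulation is needed: W(T) = W(0) = 2 + 2·6 + 2·6 = 26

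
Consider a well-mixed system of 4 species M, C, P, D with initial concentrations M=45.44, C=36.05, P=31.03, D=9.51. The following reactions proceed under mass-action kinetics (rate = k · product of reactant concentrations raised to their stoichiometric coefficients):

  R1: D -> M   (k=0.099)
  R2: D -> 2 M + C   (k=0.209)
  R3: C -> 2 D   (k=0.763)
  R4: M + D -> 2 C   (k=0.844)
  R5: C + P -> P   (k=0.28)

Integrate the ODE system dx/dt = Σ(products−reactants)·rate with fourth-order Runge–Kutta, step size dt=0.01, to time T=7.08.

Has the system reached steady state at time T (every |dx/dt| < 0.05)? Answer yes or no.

Steady state at T: yes

RK4 with dt=0.01: 708 steps to T=7.08. Trajectory (selected grid times):
t=0.00: M=45.44 C=36.05 P=31.03 D=9.51
t=0.79: M=23.76 C=0.62 P=31.03 D=0.06
t=1.57: M=23.53 C=0.01 P=31.03 D=0.00
t=2.36: M=23.53 C=0.00 P=31.03 D=0.00
t=3.15: M=23.53 C=0.00 P=31.03 D=0.00
t=3.93: M=23.53 C=0.00 P=31.03 D=0.00
t=4.72: M=23.53 C=0.00 P=31.03 D=0.00
t=5.51: M=23.53 C=0.00 P=31.03 D=0.00
t=6.29: M=23.53 C=0.00 P=31.03 D=0.00
t=7.08: M=23.53 C=0.00 P=31.03 D=0.00
Rates at T: R1=0.0000, R2=0.0000, R3=0.0000, R4=0.0000, R5=0.0000
dx/dt at T (Σ net stoichiometry × rate): M=-0.0000, C=-0.0000, P=+0.0000, D=-0.0000
Largest |dx/dt| is |-0.0000| (C) < 0.05 → steady.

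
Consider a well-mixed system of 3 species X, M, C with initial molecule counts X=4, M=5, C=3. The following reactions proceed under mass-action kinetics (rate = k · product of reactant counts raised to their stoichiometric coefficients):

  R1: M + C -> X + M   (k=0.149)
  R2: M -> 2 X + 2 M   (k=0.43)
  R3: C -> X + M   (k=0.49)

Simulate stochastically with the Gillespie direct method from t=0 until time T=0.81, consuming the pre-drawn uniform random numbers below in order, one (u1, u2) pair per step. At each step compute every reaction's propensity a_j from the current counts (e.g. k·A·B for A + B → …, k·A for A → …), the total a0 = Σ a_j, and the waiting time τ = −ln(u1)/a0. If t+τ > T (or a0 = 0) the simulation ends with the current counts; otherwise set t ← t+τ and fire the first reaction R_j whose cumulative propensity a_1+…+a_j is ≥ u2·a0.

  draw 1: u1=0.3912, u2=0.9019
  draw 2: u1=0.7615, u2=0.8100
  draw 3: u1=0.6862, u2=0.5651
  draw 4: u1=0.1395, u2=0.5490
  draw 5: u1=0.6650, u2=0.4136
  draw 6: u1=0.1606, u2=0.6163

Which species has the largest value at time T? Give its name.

t=0.000: X=4 M=5 C=3
Draw 1: a1=2.235, a2=2.150, a3=1.470, a0=5.855; τ=−ln(0.3912)/5.855=0.160 → t=0.160; u2·a0=0.9019·5.855=5.281; a1+a2=4.385 < 5.281 ≤ a1+…+a3=5.855 → R3 fires; X=5 M=6 C=2
Draw 2: a1=1.788, a2=2.580, a3=0.980, a0=5.348; τ=−ln(0.7615)/5.348=0.051 → t=0.211; u2·a0=0.8100·5.348=4.332; a1=1.788 < 4.332 ≤ a1+a2=4.368 → R2 fires; X=7 M=7 C=2
Draw 3: a1=2.086, a2=3.010, a3=0.980, a0=6.076; τ=−ln(0.6862)/6.076=0.062 → t=0.273; u2·a0=0.5651·6.076=3.434; a1=2.086 < 3.434 ≤ a1+a2=5.096 → R2 fires; X=9 M=8 C=2
Draw 4: a1=2.384, a2=3.440, a3=0.980, a0=6.804; τ=−ln(0.1395)/6.804=0.289 → t=0.563; u2·a0=0.5490·6.804=3.735; a1=2.384 < 3.735 ≤ a1+a2=5.824 → R2 fires; X=11 M=9 C=2
Draw 5: a1=2.682, a2=3.870, a3=0.980, a0=7.532; τ=−ln(0.6650)/7.532=0.054 → t=0.617; u2·a0=0.4136·7.532=3.115; a1=2.682 < 3.115 ≤ a1+a2=6.552 → R2 fires; X=13 M=10 C=2
Draw 6: a1=2.980, a2=4.300, a3=0.980, a0=8.260; τ=−ln(0.1606)/8.260=0.221 → t=0.838 > T=0.81: stop.
At T=0.81: X=13 M=10 C=2; the largest is X.

Dominant species at T: X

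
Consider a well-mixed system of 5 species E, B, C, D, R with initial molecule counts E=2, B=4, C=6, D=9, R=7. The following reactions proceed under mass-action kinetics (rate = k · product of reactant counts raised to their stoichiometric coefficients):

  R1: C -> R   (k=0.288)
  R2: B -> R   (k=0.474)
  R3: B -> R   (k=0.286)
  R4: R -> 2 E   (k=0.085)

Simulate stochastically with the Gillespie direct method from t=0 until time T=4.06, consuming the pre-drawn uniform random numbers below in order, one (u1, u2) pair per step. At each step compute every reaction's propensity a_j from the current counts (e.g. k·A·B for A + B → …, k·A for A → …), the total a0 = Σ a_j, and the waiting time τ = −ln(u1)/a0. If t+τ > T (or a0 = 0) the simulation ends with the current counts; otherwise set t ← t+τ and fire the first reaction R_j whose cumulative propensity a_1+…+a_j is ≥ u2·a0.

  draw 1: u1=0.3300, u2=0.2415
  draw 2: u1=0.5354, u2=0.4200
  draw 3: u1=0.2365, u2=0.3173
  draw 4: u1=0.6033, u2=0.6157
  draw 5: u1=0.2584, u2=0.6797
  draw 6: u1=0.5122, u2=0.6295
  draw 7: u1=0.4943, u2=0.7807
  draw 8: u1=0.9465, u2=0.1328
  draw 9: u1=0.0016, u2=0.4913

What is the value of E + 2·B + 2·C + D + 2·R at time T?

Value at T = 45

Check how each reaction changes W = E + 2·B + 2·C + D + 2·R (weight of products minus weight of reactants):
R1: C -> R: (2·1) − (2·1) = 2 − 2 = 0
R2: B -> R: (2·1) − (2·1) = 2 − 2 = 0
R3: B -> R: (2·1) − (2·1) = 2 − 2 = 0
R4: R -> 2 E: (1·2) − (2·1) = 2 − 2 = 0
Every reaction leaves W unchanged, so W is conserved and no simulation is needed: W(T) = W(0) = 2 + 2·4 + 2·6 + 9 + 2·7 = 45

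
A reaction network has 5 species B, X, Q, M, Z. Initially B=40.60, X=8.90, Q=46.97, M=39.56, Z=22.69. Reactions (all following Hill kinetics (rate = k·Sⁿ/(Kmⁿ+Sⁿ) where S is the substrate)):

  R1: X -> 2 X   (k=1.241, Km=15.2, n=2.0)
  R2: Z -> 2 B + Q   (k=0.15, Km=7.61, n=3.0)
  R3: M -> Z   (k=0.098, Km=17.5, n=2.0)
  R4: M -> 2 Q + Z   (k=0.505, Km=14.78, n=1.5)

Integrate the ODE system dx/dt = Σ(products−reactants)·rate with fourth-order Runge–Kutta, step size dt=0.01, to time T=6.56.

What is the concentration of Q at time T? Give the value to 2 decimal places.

Q at T = 53.25

RK4 with dt=0.01: 656 steps to T=6.56. Trajectory (selected grid times):
t=0.00: B=40.60 X=8.90 Q=46.97 M=39.56 Z=22.69
t=0.73: B=40.81 X=9.14 Q=47.68 M=39.20 Z=22.94
t=1.46: B=41.02 X=9.38 Q=48.38 M=38.84 Z=23.20
t=2.19: B=41.23 X=9.64 Q=49.08 M=38.48 Z=23.45
t=2.92: B=41.45 X=9.90 Q=49.78 M=38.13 Z=23.70
t=3.64: B=41.66 X=10.17 Q=50.47 M=37.78 Z=23.95
t=4.37: B=41.87 X=10.46 Q=51.17 M=37.42 Z=24.19
t=5.10: B=42.08 X=10.75 Q=51.86 M=37.07 Z=24.44
t=5.83: B=42.29 X=11.06 Q=52.56 M=36.72 Z=24.69
t=6.56: B=42.51 X=11.38 Q=53.25 M=36.37 Z=24.93
Read off Q at T=6.56: 53.25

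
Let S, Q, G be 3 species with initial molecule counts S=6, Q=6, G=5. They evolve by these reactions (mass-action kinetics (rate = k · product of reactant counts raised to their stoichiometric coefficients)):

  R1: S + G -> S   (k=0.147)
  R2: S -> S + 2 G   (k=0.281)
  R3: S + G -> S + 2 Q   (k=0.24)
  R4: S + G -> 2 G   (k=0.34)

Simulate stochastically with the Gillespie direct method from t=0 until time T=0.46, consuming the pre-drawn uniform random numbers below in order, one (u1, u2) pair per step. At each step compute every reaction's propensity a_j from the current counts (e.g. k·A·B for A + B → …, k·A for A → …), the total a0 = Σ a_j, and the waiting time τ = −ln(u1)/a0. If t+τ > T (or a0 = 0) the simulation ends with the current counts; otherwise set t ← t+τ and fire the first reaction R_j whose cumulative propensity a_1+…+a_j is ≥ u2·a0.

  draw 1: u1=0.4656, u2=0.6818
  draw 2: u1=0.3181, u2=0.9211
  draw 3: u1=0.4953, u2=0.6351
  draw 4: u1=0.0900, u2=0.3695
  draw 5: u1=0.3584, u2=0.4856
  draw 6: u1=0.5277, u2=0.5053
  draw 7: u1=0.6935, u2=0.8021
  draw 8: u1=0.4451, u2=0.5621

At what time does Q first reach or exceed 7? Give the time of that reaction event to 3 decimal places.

Threshold first reached at t = 0.246

t=0.000: S=6 Q=6 G=5
Draw 1: a1=4.410, a2=1.686, a3=7.200, a4=10.200, a0=23.496; τ=−ln(0.4656)/23.496=0.033 → t=0.033; u2·a0=0.6818·23.496=16.020; a1+…+a3=13.296 < 16.020 ≤ a1+…+a4=23.496 → R4 fires; S=5 Q=6 G=6
Draw 2: a1=4.410, a2=1.405, a3=7.200, a4=10.200, a0=23.215; τ=−ln(0.3181)/23.215=0.049 → t=0.082; u2·a0=0.9211·23.215=21.383; a1+…+a3=13.015 < 21.383 ≤ a1+…+a4=23.215 → R4 fires; S=4 Q=6 G=7
Draw 3: a1=4.116, a2=1.124, a3=6.720, a4=9.520, a0=21.480; τ=−ln(0.4953)/21.480=0.033 → t=0.115; u2·a0=0.6351·21.480=13.642; a1+…+a3=11.960 < 13.642 ≤ a1+…+a4=21.480 → R4 fires; S=3 Q=6 G=8
Draw 4: a1=3.528, a2=0.843, a3=5.760, a4=8.160, a0=18.291; τ=−ln(0.0900)/18.291=0.132 → t=0.246; u2·a0=0.3695·18.291=6.759; a1+a2=4.371 < 6.759 ≤ a1+…+a3=10.131 → R3 fires; S=3 Q=8 G=7
Draw 5: a1=3.087, a2=0.843, a3=5.040, a4=7.140, a0=16.110; τ=−ln(0.3584)/16.110=0.064 → t=0.310; u2·a0=0.4856·16.110=7.823; a1+a2=3.930 < 7.823 ≤ a1+…+a3=8.970 → R3 fires; S=3 Q=10 G=6
Draw 6: a1=2.646, a2=0.843, a3=4.320, a4=6.120, a0=13.929; τ=−ln(0.5277)/13.929=0.046 → t=0.356; u2·a0=0.5053·13.929=7.038; a1+a2=3.489 < 7.038 ≤ a1+…+a3=7.809 → R3 fires; S=3 Q=12 G=5
Draw 7: a1=2.205, a2=0.843, a3=3.600, a4=5.100, a0=11.748; τ=−ln(0.6935)/11.748=0.031 → t=0.387; u2·a0=0.8021·11.748=9.423; a1+…+a3=6.648 < 9.423 ≤ a1+…+a4=11.748 → R4 fires; S=2 Q=12 G=6
Draw 8: a1=1.764, a2=0.562, a3=2.880, a4=4.080, a0=9.286; τ=−ln(0.4451)/9.286=0.087 → t=0.474 > T=0.46: stop.
Q first becomes ≥ 7 when it reaches 8 at the event at t=0.246.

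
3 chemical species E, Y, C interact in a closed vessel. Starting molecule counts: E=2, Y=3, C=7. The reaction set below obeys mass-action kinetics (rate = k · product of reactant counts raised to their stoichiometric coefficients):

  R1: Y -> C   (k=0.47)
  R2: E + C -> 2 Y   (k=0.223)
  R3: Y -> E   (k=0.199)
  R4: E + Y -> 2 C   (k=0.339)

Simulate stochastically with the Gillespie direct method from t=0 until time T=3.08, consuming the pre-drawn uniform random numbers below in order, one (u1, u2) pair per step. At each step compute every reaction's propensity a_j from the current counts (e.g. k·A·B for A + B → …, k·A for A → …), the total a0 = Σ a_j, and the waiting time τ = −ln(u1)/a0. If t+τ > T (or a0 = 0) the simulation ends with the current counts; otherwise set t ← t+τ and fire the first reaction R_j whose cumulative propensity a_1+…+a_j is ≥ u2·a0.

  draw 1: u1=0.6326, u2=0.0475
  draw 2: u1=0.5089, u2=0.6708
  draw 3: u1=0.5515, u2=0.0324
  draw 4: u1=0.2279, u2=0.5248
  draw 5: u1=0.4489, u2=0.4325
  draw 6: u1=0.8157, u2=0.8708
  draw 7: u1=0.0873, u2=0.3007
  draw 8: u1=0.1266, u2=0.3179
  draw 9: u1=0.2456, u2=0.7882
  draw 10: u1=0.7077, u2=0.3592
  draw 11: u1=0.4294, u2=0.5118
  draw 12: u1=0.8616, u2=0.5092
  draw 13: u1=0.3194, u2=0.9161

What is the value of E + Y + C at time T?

Check how each reaction changes W = E + Y + C (weight of products minus weight of reactants):
R1: Y -> C: (1·1) − (1·1) = 1 − 1 = 0
R2: E + C -> 2 Y: (1·2) − (1·1 + 1·1) = 2 − 2 = 0
R3: Y -> E: (1·1) − (1·1) = 1 − 1 = 0
R4: E + Y -> 2 C: (1·2) − (1·1 + 1·1) = 2 − 2 = 0
Every reaction leaves W unchanged, so W is conserved and no simulation is needed: W(T) = W(0) = 2 + 3 + 7 = 12

Value at T = 12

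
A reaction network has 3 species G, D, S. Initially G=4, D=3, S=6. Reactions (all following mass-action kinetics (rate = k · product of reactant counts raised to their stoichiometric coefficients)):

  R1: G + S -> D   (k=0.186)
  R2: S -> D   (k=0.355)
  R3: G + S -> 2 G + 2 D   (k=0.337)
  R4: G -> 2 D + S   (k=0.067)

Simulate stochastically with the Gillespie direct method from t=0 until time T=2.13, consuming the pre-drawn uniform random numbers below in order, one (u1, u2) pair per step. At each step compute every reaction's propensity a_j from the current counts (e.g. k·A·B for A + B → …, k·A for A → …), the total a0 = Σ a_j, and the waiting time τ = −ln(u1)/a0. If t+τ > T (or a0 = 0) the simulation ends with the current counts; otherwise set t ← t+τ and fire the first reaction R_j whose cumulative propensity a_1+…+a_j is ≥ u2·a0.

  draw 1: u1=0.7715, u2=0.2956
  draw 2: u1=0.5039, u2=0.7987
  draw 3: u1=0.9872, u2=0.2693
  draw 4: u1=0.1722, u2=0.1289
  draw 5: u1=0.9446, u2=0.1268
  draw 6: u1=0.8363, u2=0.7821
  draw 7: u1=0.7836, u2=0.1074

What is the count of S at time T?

S at T = 0

t=0.000: G=4 D=3 S=6
Draw 1: a1=4.464, a2=2.130, a3=8.088, a4=0.268, a0=14.950; τ=−ln(0.7715)/14.950=0.017 → t=0.017; u2·a0=0.2956·14.950=4.419 ≤ a1=4.464 → R1 fires; G=3 D=4 S=5
Draw 2: a1=2.790, a2=1.775, a3=5.055, a4=0.201, a0=9.821; τ=−ln(0.5039)/9.821=0.070 → t=0.087; u2·a0=0.7987·9.821=7.844; a1+a2=4.565 < 7.844 ≤ a1+…+a3=9.620 → R3 fires; G=4 D=6 S=4
Draw 3: a1=2.976, a2=1.420, a3=5.392, a4=0.268, a0=10.056; τ=−ln(0.9872)/10.056=0.001 → t=0.088; u2·a0=0.2693·10.056=2.708 ≤ a1=2.976 → R1 fires; G=3 D=7 S=3
Draw 4: a1=1.674, a2=1.065, a3=3.033, a4=0.201, a0=5.973; τ=−ln(0.1722)/5.973=0.295 → t=0.383; u2·a0=0.1289·5.973=0.770 ≤ a1=1.674 → R1 fires; G=2 D=8 S=2
Draw 5: a1=0.744, a2=0.710, a3=1.348, a4=0.134, a0=2.936; τ=−ln(0.9446)/2.936=0.019 → t=0.402; u2·a0=0.1268·2.936=0.372 ≤ a1=0.744 → R1 fires; G=1 D=9 S=1
Draw 6: a1=0.186, a2=0.355, a3=0.337, a4=0.067, a0=0.945; τ=−ln(0.8363)/0.945=0.189 → t=0.592; u2·a0=0.7821·0.945=0.739; a1+a2=0.541 < 0.739 ≤ a1+…+a3=0.878 → R3 fires; G=2 D=11 S=0
Draw 7: a1=0.000, a2=0.000, a3=0.000, a4=0.134, a0=0.134; τ=−ln(0.7836)/0.134=1.820 → t=2.411 > T=2.13: stop.
Read off S at T=2.13: 0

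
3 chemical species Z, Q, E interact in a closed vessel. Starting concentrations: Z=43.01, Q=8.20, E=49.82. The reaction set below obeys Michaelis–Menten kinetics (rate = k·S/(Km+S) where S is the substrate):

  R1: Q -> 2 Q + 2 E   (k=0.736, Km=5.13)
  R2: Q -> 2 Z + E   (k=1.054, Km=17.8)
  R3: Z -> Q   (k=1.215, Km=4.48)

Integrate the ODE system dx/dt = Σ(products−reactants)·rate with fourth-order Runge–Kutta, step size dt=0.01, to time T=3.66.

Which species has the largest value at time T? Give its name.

RK4 with dt=0.01: 366 steps to T=3.66. Trajectory (selected grid times):
t=0.00: Z=43.01 Q=8.20 E=49.82
t=0.41: Z=42.84 Q=8.70 E=50.33
t=0.81: Z=42.68 Q=9.19 E=50.85
t=1.22: Z=42.53 Q=9.68 E=51.39
t=1.63: Z=42.39 Q=10.18 E=51.94
t=2.03: Z=42.26 Q=10.66 E=52.49
t=2.44: Z=42.14 Q=11.15 E=53.07
t=2.85: Z=42.02 Q=11.64 E=53.65
t=3.25: Z=41.92 Q=12.12 E=54.23
t=3.66: Z=41.83 Q=12.60 E=54.84
At T=3.66: Z=41.83 Q=12.60 E=54.84; the largest is E.

Dominant species at T: E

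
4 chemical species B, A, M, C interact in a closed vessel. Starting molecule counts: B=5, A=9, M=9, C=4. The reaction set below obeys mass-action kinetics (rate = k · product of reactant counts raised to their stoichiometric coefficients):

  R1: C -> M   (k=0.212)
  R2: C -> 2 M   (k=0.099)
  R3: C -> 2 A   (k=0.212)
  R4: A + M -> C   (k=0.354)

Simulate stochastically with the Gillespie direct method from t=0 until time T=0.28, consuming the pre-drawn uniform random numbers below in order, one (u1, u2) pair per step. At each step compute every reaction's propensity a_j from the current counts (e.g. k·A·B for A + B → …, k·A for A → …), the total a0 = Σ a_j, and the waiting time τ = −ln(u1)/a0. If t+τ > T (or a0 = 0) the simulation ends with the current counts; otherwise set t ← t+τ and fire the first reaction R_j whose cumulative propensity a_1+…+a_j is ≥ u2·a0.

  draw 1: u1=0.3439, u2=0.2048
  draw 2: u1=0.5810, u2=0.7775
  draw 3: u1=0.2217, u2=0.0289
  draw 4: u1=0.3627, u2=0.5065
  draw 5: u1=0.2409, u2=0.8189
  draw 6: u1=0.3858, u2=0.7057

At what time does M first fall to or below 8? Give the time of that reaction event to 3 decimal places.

t=0.000: B=5 A=9 M=9 C=4
Draw 1: a1=0.848, a2=0.396, a3=0.848, a4=28.674, a0=30.766; τ=−ln(0.3439)/30.766=0.035 → t=0.035; u2·a0=0.2048·30.766=6.301; a1+…+a3=2.092 < 6.301 ≤ a1+…+a4=30.766 → R4 fires; B=5 A=8 M=8 C=5
Draw 2: a1=1.060, a2=0.495, a3=1.060, a4=22.656, a0=25.271; τ=−ln(0.5810)/25.271=0.021 → t=0.056; u2·a0=0.7775·25.271=19.648; a1+…+a3=2.615 < 19.648 ≤ a1+…+a4=25.271 → R4 fires; B=5 A=7 M=7 C=6
Draw 3: a1=1.272, a2=0.594, a3=1.272, a4=17.346, a0=20.484; τ=−ln(0.2217)/20.484=0.074 → t=0.130; u2·a0=0.0289·20.484=0.592 ≤ a1=1.272 → R1 fires; B=5 A=7 M=8 C=5
Draw 4: a1=1.060, a2=0.495, a3=1.060, a4=19.824, a0=22.439; τ=−ln(0.3627)/22.439=0.045 → t=0.175; u2·a0=0.5065·22.439=11.365; a1+…+a3=2.615 < 11.365 ≤ a1+…+a4=22.439 → R4 fires; B=5 A=6 M=7 C=6
Draw 5: a1=1.272, a2=0.594, a3=1.272, a4=14.868, a0=18.006; τ=−ln(0.2409)/18.006=0.079 → t=0.254; u2·a0=0.8189·18.006=14.745; a1+…+a3=3.138 < 14.745 ≤ a1+…+a4=18.006 → R4 fires; B=5 A=5 M=6 C=7
Draw 6: a1=1.484, a2=0.693, a3=1.484, a4=10.620, a0=14.281; τ=−ln(0.3858)/14.281=0.067 → t=0.321 > T=0.28: stop.
M first becomes ≤ 8 when it reaches 8 at the event at t=0.035.

Threshold first reached at t = 0.035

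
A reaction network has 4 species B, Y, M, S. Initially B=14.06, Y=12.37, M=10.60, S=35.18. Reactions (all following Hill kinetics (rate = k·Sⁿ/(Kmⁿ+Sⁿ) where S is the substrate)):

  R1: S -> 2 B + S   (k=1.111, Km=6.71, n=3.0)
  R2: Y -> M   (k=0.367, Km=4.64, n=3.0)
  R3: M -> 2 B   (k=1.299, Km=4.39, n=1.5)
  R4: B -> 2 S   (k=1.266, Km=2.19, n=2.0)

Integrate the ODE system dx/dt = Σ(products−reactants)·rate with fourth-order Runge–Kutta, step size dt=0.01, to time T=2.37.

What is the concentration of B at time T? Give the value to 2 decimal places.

B at T = 21.08

RK4 with dt=0.01: 237 steps to T=2.37. Trajectory (selected grid times):
t=0.00: B=14.06 Y=12.37 M=10.60 S=35.18
t=0.26: B=14.84 Y=12.28 M=10.42 S=35.82
t=0.53: B=15.65 Y=12.19 M=10.24 S=36.49
t=0.79: B=16.43 Y=12.10 M=10.07 S=37.14
t=1.05: B=17.21 Y=12.00 M=9.90 S=37.79
t=1.32: B=18.01 Y=11.91 M=9.72 S=38.46
t=1.58: B=18.77 Y=11.82 M=9.56 S=39.11
t=1.84: B=19.54 Y=11.73 M=9.39 S=39.76
t=2.11: B=20.32 Y=11.64 M=9.22 S=40.43
t=2.37: B=21.08 Y=11.55 M=9.05 S=41.09
Read off B at T=2.37: 21.08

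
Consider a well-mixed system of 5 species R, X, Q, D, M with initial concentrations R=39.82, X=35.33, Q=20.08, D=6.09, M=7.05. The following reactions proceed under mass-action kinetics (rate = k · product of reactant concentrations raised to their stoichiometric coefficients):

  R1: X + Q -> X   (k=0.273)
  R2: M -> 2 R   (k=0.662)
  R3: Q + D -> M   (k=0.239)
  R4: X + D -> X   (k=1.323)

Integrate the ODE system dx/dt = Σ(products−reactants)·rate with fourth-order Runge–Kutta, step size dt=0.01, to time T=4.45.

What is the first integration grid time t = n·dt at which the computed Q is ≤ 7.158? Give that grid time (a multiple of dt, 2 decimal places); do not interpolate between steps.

Threshold first reached at t = 0.11

RK4 with dt=0.01: 445 steps to T=4.45. Trajectory (selected grid times):
t=0.00: R=39.82 X=35.33 Q=20.08 D=6.09 M=7.05
t=0.10: R=40.77 X=35.33 Q=7.44 D=0.04 M=7.05
t=0.11: R=40.87 X=35.33 Q=6.75 D=0.03 M=7.00
t=0.49: R=43.98 X=35.33 Q=0.17 D=0.00 M=5.45
t=0.99: R=47.05 X=35.33 Q=0.00 D=0.00 M=3.91
t=1.48: R=49.22 X=35.33 Q=0.00 D=0.00 M=2.83
t=1.98: R=50.81 X=35.33 Q=0.00 D=0.00 M=2.03
t=2.47: R=51.94 X=35.33 Q=0.00 D=0.00 M=1.47
t=2.97: R=52.77 X=35.33 Q=0.00 D=0.00 M=1.05
t=3.46: R=53.35 X=35.33 Q=0.00 D=0.00 M=0.76
t=3.96: R=53.78 X=35.33 Q=0.00 D=0.00 M=0.55
t=4.45: R=54.08 X=35.33 Q=0.00 D=0.00 M=0.40
Q(0.10)=7.439 > 7.158 but Q(0.11)=6.754 ≤ 7.158, so the first grid time is t=0.11.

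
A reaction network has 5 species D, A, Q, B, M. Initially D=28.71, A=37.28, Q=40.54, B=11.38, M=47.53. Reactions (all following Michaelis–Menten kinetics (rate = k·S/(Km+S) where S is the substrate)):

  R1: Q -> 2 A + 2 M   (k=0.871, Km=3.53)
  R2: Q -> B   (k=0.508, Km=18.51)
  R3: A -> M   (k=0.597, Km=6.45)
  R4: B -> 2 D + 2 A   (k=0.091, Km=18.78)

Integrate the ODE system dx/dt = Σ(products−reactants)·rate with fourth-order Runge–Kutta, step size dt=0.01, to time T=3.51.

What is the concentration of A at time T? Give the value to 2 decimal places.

RK4 with dt=0.01: 351 steps to T=3.51. Trajectory (selected grid times):
t=0.00: D=28.71 A=37.28 Q=40.54 B=11.38 M=47.53
t=0.39: D=28.74 A=37.73 Q=40.09 B=11.50 M=48.35
t=0.78: D=28.76 A=38.19 Q=39.64 B=11.62 M=49.18
t=1.17: D=28.79 A=38.64 Q=39.20 B=11.75 M=50.00
t=1.56: D=28.82 A=39.09 Q=38.75 B=11.87 M=50.82
t=1.95: D=28.85 A=39.54 Q=38.31 B=11.99 M=51.64
t=2.34: D=28.87 A=39.99 Q=37.86 B=12.11 M=52.47
t=2.73: D=28.90 A=40.43 Q=37.42 B=12.22 M=53.29
t=3.12: D=28.93 A=40.88 Q=36.98 B=12.34 M=54.11
t=3.51: D=28.96 A=41.33 Q=36.54 B=12.46 M=54.93
Read off A at T=3.51: 41.33

A at T = 41.33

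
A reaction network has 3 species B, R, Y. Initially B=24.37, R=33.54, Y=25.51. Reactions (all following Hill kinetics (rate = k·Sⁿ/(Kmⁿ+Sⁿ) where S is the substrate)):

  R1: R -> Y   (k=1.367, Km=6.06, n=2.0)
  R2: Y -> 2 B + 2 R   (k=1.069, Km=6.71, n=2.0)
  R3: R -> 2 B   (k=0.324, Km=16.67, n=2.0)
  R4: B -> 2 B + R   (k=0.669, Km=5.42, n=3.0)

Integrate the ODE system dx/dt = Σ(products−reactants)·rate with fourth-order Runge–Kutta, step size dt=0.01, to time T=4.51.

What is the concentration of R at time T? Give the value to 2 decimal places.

R at T = 38.39

RK4 with dt=0.01: 451 steps to T=4.51. Trajectory (selected grid times):
t=0.00: B=24.37 R=33.54 Y=25.51
t=0.50: B=25.96 R=34.08 Y=25.67
t=1.00: B=27.56 R=34.62 Y=25.83
t=1.50: B=29.15 R=35.16 Y=26.00
t=2.00: B=30.76 R=35.69 Y=26.16
t=2.51: B=32.39 R=36.24 Y=26.33
t=3.01: B=34.00 R=36.78 Y=26.49
t=3.51: B=35.60 R=37.32 Y=26.65
t=4.01: B=37.21 R=37.86 Y=26.82
t=4.51: B=38.82 R=38.39 Y=26.98
Read off R at T=4.51: 38.39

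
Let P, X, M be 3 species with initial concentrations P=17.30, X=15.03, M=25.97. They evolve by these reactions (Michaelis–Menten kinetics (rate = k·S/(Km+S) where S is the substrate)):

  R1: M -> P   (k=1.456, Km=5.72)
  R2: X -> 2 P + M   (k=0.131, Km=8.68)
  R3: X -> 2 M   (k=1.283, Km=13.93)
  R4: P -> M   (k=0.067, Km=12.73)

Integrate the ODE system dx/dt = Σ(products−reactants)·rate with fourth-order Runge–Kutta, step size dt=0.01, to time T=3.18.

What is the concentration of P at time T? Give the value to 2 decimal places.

RK4 with dt=0.01: 318 steps to T=3.18. Trajectory (selected grid times):
t=0.00: P=17.30 X=15.03 M=25.97
t=0.35: P=17.76 X=14.77 M=26.06
t=0.71: P=18.24 X=14.50 M=26.15
t=1.06: P=18.70 X=14.25 M=26.23
t=1.41: P=19.16 X=13.99 M=26.30
t=1.77: P=19.63 X=13.73 M=26.38
t=2.12: P=20.09 X=13.48 M=26.44
t=2.47: P=20.55 X=13.23 M=26.51
t=2.83: P=21.03 X=12.98 M=26.57
t=3.18: P=21.49 X=12.74 M=26.62
Read off P at T=3.18: 21.49

P at T = 21.49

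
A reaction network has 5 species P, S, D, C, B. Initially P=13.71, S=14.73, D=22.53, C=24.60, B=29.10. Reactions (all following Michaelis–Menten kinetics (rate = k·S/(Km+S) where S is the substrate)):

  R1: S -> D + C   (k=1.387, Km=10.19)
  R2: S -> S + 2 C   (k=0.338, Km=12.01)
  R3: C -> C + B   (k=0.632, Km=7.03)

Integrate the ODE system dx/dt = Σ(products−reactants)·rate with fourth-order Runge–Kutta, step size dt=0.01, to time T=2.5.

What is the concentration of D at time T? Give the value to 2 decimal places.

RK4 with dt=0.01: 250 steps to T=2.5. Trajectory (selected grid times):
t=0.00: P=13.71 S=14.73 D=22.53 C=24.60 B=29.10
t=0.28: P=13.71 S=14.50 D=22.76 C=24.93 B=29.24
t=0.56: P=13.71 S=14.27 D=22.99 C=25.26 B=29.38
t=0.83: P=13.71 S=14.06 D=23.20 C=25.58 B=29.51
t=1.11: P=13.71 S=13.83 D=23.43 C=25.91 B=29.65
t=1.39: P=13.71 S=13.61 D=23.65 C=26.23 B=29.79
t=1.67: P=13.71 S=13.39 D=23.87 C=26.55 B=29.93
t=1.94: P=13.71 S=13.18 D=24.08 C=26.86 B=30.06
t=2.22: P=13.71 S=12.96 D=24.30 C=27.18 B=30.20
t=2.50: P=13.71 S=12.74 D=24.52 C=27.49 B=30.34
Read off D at T=2.5: 24.52

D at T = 24.52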